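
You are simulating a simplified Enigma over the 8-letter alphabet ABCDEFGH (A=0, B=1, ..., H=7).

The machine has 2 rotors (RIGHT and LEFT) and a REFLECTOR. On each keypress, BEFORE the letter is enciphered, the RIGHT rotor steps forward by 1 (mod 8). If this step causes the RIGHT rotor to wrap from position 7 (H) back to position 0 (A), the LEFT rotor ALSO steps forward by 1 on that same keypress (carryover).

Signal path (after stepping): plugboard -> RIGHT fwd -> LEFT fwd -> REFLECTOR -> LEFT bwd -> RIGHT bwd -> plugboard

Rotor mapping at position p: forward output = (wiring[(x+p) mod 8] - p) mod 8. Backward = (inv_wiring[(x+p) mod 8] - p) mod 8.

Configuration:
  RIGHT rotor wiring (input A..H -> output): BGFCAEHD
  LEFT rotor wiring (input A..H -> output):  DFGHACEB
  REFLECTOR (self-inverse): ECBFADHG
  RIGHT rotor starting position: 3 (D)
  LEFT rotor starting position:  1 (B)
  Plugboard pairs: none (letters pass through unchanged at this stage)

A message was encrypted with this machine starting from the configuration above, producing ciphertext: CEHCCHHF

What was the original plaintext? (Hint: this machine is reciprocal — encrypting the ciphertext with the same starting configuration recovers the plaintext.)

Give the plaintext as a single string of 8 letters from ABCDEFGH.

Char 1 ('C'): step: R->4, L=1; C->plug->C->R->D->L->H->refl->G->L'->C->R'->F->plug->F
Char 2 ('E'): step: R->5, L=1; E->plug->E->R->B->L->F->refl->D->L'->F->R'->G->plug->G
Char 3 ('H'): step: R->6, L=1; H->plug->H->R->G->L->A->refl->E->L'->A->R'->D->plug->D
Char 4 ('C'): step: R->7, L=1; C->plug->C->R->H->L->C->refl->B->L'->E->R'->A->plug->A
Char 5 ('C'): step: R->0, L->2 (L advanced); C->plug->C->R->F->L->H->refl->G->L'->C->R'->D->plug->D
Char 6 ('H'): step: R->1, L=2; H->plug->H->R->A->L->E->refl->A->L'->D->R'->E->plug->E
Char 7 ('H'): step: R->2, L=2; H->plug->H->R->E->L->C->refl->B->L'->G->R'->C->plug->C
Char 8 ('F'): step: R->3, L=2; F->plug->F->R->G->L->B->refl->C->L'->E->R'->D->plug->D

Answer: FGDADECD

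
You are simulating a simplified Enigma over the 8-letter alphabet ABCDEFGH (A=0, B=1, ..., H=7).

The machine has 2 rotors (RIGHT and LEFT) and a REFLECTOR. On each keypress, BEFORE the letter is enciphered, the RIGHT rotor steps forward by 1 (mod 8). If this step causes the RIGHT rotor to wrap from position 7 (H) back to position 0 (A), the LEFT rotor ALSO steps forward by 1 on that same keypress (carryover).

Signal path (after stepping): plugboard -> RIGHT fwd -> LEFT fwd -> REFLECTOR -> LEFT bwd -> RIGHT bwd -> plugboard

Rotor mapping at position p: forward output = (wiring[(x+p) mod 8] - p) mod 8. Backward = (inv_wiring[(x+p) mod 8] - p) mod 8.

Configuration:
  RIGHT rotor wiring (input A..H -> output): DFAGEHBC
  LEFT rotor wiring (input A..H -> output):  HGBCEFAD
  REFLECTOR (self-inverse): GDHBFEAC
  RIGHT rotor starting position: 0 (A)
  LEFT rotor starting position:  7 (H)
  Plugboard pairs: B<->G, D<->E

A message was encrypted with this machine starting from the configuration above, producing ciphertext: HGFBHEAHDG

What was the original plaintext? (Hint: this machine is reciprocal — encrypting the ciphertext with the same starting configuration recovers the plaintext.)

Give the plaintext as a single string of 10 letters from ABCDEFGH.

Char 1 ('H'): step: R->1, L=7; H->plug->H->R->C->L->H->refl->C->L'->D->R'->D->plug->E
Char 2 ('G'): step: R->2, L=7; G->plug->B->R->E->L->D->refl->B->L'->H->R'->E->plug->D
Char 3 ('F'): step: R->3, L=7; F->plug->F->R->A->L->E->refl->F->L'->F->R'->H->plug->H
Char 4 ('B'): step: R->4, L=7; B->plug->G->R->E->L->D->refl->B->L'->H->R'->E->plug->D
Char 5 ('H'): step: R->5, L=7; H->plug->H->R->H->L->B->refl->D->L'->E->R'->B->plug->G
Char 6 ('E'): step: R->6, L=7; E->plug->D->R->H->L->B->refl->D->L'->E->R'->B->plug->G
Char 7 ('A'): step: R->7, L=7; A->plug->A->R->D->L->C->refl->H->L'->C->R'->H->plug->H
Char 8 ('H'): step: R->0, L->0 (L advanced); H->plug->H->R->C->L->B->refl->D->L'->H->R'->F->plug->F
Char 9 ('D'): step: R->1, L=0; D->plug->E->R->G->L->A->refl->G->L'->B->R'->G->plug->B
Char 10 ('G'): step: R->2, L=0; G->plug->B->R->E->L->E->refl->F->L'->F->R'->D->plug->E

Answer: EDHDGGHFBE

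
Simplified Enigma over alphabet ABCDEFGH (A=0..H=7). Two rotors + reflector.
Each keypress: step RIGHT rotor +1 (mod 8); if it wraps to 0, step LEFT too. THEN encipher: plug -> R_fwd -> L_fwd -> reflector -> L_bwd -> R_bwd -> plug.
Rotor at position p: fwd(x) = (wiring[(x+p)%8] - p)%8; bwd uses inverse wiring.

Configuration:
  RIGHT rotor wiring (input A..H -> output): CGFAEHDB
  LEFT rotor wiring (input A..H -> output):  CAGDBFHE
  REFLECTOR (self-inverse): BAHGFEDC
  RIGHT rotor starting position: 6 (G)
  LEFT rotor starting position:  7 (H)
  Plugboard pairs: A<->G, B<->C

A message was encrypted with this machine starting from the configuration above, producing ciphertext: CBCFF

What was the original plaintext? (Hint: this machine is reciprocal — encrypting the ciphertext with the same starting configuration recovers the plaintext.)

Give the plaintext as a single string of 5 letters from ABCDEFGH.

Char 1 ('C'): step: R->7, L=7; C->plug->B->R->D->L->H->refl->C->L'->F->R'->F->plug->F
Char 2 ('B'): step: R->0, L->0 (L advanced); B->plug->C->R->F->L->F->refl->E->L'->H->R'->F->plug->F
Char 3 ('C'): step: R->1, L=0; C->plug->B->R->E->L->B->refl->A->L'->B->R'->H->plug->H
Char 4 ('F'): step: R->2, L=0; F->plug->F->R->H->L->E->refl->F->L'->F->R'->D->plug->D
Char 5 ('F'): step: R->3, L=0; F->plug->F->R->H->L->E->refl->F->L'->F->R'->A->plug->G

Answer: FFHDG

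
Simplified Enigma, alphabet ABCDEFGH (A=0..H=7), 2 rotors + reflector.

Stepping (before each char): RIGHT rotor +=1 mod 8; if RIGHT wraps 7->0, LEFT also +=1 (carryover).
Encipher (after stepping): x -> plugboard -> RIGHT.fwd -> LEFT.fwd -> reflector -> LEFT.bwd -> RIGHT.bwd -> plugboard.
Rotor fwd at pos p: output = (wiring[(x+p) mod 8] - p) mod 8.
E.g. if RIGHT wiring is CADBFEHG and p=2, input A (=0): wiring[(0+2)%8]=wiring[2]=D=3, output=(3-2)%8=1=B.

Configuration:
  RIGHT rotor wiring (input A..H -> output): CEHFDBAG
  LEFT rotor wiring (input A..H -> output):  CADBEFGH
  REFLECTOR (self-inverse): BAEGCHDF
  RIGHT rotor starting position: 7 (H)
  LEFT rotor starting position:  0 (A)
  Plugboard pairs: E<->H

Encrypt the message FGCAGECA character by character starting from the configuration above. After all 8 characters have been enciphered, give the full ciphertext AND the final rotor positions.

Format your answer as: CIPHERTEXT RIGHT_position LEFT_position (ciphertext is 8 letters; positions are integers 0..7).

Answer: BHFFHBHG 7 1

Derivation:
Char 1 ('F'): step: R->0, L->1 (L advanced); F->plug->F->R->B->L->C->refl->E->L'->E->R'->B->plug->B
Char 2 ('G'): step: R->1, L=1; G->plug->G->R->F->L->F->refl->H->L'->A->R'->E->plug->H
Char 3 ('C'): step: R->2, L=1; C->plug->C->R->B->L->C->refl->E->L'->E->R'->F->plug->F
Char 4 ('A'): step: R->3, L=1; A->plug->A->R->C->L->A->refl->B->L'->H->R'->F->plug->F
Char 5 ('G'): step: R->4, L=1; G->plug->G->R->D->L->D->refl->G->L'->G->R'->E->plug->H
Char 6 ('E'): step: R->5, L=1; E->plug->H->R->G->L->G->refl->D->L'->D->R'->B->plug->B
Char 7 ('C'): step: R->6, L=1; C->plug->C->R->E->L->E->refl->C->L'->B->R'->E->plug->H
Char 8 ('A'): step: R->7, L=1; A->plug->A->R->H->L->B->refl->A->L'->C->R'->G->plug->G
Final: ciphertext=BHFFHBHG, RIGHT=7, LEFT=1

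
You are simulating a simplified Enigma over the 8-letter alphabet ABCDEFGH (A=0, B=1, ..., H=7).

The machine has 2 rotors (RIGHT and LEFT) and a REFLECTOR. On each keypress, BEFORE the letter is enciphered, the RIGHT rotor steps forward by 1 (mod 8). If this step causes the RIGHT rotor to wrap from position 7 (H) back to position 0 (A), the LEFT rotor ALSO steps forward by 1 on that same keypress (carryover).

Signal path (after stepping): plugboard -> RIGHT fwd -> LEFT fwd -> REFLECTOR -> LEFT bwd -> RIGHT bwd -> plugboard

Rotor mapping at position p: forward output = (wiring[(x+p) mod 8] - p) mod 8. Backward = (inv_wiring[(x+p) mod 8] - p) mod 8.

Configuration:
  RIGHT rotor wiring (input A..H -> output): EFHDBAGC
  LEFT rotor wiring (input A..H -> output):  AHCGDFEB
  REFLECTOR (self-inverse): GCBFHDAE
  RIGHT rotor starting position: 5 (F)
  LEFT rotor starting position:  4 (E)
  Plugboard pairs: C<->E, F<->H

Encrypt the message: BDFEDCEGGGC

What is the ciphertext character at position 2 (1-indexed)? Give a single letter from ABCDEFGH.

Char 1 ('B'): step: R->6, L=4; B->plug->B->R->E->L->E->refl->H->L'->A->R'->A->plug->A
Char 2 ('D'): step: R->7, L=4; D->plug->D->R->A->L->H->refl->E->L'->E->R'->E->plug->C

C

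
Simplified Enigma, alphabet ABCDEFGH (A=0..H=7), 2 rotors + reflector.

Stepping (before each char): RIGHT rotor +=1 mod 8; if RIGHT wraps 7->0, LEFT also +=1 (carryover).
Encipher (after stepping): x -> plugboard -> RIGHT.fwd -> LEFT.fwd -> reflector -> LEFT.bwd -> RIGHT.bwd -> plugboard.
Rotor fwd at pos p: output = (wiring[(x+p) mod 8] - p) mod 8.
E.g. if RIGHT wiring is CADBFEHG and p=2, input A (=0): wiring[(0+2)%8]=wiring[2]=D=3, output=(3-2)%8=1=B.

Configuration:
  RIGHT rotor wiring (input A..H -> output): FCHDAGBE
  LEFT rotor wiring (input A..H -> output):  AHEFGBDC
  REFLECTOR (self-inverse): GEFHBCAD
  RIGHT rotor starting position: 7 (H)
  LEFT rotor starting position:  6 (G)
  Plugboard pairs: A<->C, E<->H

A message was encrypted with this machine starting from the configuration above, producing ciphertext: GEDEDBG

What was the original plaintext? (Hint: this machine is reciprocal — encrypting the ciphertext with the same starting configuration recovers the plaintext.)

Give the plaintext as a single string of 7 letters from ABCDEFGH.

Char 1 ('G'): step: R->0, L->7 (L advanced); G->plug->G->R->B->L->B->refl->E->L'->H->R'->C->plug->A
Char 2 ('E'): step: R->1, L=7; E->plug->H->R->E->L->G->refl->A->L'->C->R'->C->plug->A
Char 3 ('D'): step: R->2, L=7; D->plug->D->R->E->L->G->refl->A->L'->C->R'->F->plug->F
Char 4 ('E'): step: R->3, L=7; E->plug->H->R->E->L->G->refl->A->L'->C->R'->F->plug->F
Char 5 ('D'): step: R->4, L=7; D->plug->D->R->A->L->D->refl->H->L'->F->R'->C->plug->A
Char 6 ('B'): step: R->5, L=7; B->plug->B->R->E->L->G->refl->A->L'->C->R'->F->plug->F
Char 7 ('G'): step: R->6, L=7; G->plug->G->R->C->L->A->refl->G->L'->E->R'->D->plug->D

Answer: AAFFAFD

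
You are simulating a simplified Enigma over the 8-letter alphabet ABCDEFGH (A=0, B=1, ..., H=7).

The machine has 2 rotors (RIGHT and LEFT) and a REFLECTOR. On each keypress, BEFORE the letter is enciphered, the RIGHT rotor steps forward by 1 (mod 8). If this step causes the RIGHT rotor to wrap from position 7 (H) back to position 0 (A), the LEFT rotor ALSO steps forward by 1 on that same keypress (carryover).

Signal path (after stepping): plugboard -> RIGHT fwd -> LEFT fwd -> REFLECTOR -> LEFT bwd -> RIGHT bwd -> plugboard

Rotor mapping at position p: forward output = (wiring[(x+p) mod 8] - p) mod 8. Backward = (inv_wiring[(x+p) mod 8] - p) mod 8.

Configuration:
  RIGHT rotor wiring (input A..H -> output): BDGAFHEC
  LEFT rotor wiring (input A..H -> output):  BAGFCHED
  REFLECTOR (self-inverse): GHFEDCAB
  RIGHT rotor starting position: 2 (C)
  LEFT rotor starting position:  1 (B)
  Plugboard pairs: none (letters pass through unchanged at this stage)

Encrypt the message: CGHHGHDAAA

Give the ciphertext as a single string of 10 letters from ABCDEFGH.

Answer: EEGAAFFCFC

Derivation:
Char 1 ('C'): step: R->3, L=1; C->plug->C->R->E->L->G->refl->A->L'->H->R'->E->plug->E
Char 2 ('G'): step: R->4, L=1; G->plug->G->R->C->L->E->refl->D->L'->F->R'->E->plug->E
Char 3 ('H'): step: R->5, L=1; H->plug->H->R->A->L->H->refl->B->L'->D->R'->G->plug->G
Char 4 ('H'): step: R->6, L=1; H->plug->H->R->B->L->F->refl->C->L'->G->R'->A->plug->A
Char 5 ('G'): step: R->7, L=1; G->plug->G->R->A->L->H->refl->B->L'->D->R'->A->plug->A
Char 6 ('H'): step: R->0, L->2 (L advanced); H->plug->H->R->C->L->A->refl->G->L'->H->R'->F->plug->F
Char 7 ('D'): step: R->1, L=2; D->plug->D->R->E->L->C->refl->F->L'->D->R'->F->plug->F
Char 8 ('A'): step: R->2, L=2; A->plug->A->R->E->L->C->refl->F->L'->D->R'->C->plug->C
Char 9 ('A'): step: R->3, L=2; A->plug->A->R->F->L->B->refl->H->L'->G->R'->F->plug->F
Char 10 ('A'): step: R->4, L=2; A->plug->A->R->B->L->D->refl->E->L'->A->R'->C->plug->C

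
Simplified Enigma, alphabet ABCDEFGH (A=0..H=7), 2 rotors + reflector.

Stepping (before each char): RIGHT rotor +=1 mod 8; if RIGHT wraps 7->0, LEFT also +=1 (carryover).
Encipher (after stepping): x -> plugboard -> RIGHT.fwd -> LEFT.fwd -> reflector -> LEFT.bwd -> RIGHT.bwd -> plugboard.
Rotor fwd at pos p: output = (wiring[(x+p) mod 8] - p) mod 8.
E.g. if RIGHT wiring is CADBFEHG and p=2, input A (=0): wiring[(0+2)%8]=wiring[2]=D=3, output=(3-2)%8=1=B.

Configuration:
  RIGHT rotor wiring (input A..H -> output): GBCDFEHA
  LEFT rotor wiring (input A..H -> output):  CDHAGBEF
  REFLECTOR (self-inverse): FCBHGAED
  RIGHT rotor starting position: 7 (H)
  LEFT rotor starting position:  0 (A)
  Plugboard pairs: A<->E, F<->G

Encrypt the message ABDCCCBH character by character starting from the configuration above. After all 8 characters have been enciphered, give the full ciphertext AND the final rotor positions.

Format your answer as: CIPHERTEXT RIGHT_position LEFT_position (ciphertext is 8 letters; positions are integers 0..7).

Answer: CGAFDAGB 7 1

Derivation:
Char 1 ('A'): step: R->0, L->1 (L advanced); A->plug->E->R->F->L->D->refl->H->L'->C->R'->C->plug->C
Char 2 ('B'): step: R->1, L=1; B->plug->B->R->B->L->G->refl->E->L'->G->R'->F->plug->G
Char 3 ('D'): step: R->2, L=1; D->plug->D->R->C->L->H->refl->D->L'->F->R'->E->plug->A
Char 4 ('C'): step: R->3, L=1; C->plug->C->R->B->L->G->refl->E->L'->G->R'->G->plug->F
Char 5 ('C'): step: R->4, L=1; C->plug->C->R->D->L->F->refl->A->L'->E->R'->D->plug->D
Char 6 ('C'): step: R->5, L=1; C->plug->C->R->D->L->F->refl->A->L'->E->R'->E->plug->A
Char 7 ('B'): step: R->6, L=1; B->plug->B->R->C->L->H->refl->D->L'->F->R'->F->plug->G
Char 8 ('H'): step: R->7, L=1; H->plug->H->R->A->L->C->refl->B->L'->H->R'->B->plug->B
Final: ciphertext=CGAFDAGB, RIGHT=7, LEFT=1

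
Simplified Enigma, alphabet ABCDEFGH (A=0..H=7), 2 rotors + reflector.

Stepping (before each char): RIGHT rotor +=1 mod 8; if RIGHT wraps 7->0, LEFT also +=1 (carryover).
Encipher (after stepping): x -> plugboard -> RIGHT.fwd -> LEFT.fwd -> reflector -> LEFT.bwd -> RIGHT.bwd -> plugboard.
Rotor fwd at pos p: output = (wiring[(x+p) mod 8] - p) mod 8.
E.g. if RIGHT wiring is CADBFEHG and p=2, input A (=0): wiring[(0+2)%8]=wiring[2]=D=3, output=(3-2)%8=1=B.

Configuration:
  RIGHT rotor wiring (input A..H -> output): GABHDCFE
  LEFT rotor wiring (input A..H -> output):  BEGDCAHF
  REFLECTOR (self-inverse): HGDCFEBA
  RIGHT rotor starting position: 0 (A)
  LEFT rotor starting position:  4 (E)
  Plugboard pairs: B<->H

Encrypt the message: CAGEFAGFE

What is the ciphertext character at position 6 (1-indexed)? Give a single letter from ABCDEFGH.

Char 1 ('C'): step: R->1, L=4; C->plug->C->R->G->L->C->refl->D->L'->C->R'->D->plug->D
Char 2 ('A'): step: R->2, L=4; A->plug->A->R->H->L->H->refl->A->L'->F->R'->B->plug->H
Char 3 ('G'): step: R->3, L=4; G->plug->G->R->F->L->A->refl->H->L'->H->R'->C->plug->C
Char 4 ('E'): step: R->4, L=4; E->plug->E->R->C->L->D->refl->C->L'->G->R'->B->plug->H
Char 5 ('F'): step: R->5, L=4; F->plug->F->R->E->L->F->refl->E->L'->B->R'->D->plug->D
Char 6 ('A'): step: R->6, L=4; A->plug->A->R->H->L->H->refl->A->L'->F->R'->G->plug->G

G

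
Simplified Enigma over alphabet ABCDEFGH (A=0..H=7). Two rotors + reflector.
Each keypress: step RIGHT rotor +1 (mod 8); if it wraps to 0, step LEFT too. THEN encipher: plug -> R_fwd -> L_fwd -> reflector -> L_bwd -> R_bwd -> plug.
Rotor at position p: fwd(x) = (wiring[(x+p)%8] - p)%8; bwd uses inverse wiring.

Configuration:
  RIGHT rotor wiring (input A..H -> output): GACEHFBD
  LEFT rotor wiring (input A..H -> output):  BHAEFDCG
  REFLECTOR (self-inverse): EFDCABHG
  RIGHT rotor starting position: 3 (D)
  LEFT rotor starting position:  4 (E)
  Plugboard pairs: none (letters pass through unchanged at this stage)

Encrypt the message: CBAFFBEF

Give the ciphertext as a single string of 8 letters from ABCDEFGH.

Char 1 ('C'): step: R->4, L=4; C->plug->C->R->F->L->D->refl->C->L'->D->R'->A->plug->A
Char 2 ('B'): step: R->5, L=4; B->plug->B->R->E->L->F->refl->B->L'->A->R'->A->plug->A
Char 3 ('A'): step: R->6, L=4; A->plug->A->R->D->L->C->refl->D->L'->F->R'->B->plug->B
Char 4 ('F'): step: R->7, L=4; F->plug->F->R->A->L->B->refl->F->L'->E->R'->A->plug->A
Char 5 ('F'): step: R->0, L->5 (L advanced); F->plug->F->R->F->L->D->refl->C->L'->E->R'->D->plug->D
Char 6 ('B'): step: R->1, L=5; B->plug->B->R->B->L->F->refl->B->L'->C->R'->G->plug->G
Char 7 ('E'): step: R->2, L=5; E->plug->E->R->H->L->A->refl->E->L'->D->R'->D->plug->D
Char 8 ('F'): step: R->3, L=5; F->plug->F->R->D->L->E->refl->A->L'->H->R'->H->plug->H

Answer: AABADGDH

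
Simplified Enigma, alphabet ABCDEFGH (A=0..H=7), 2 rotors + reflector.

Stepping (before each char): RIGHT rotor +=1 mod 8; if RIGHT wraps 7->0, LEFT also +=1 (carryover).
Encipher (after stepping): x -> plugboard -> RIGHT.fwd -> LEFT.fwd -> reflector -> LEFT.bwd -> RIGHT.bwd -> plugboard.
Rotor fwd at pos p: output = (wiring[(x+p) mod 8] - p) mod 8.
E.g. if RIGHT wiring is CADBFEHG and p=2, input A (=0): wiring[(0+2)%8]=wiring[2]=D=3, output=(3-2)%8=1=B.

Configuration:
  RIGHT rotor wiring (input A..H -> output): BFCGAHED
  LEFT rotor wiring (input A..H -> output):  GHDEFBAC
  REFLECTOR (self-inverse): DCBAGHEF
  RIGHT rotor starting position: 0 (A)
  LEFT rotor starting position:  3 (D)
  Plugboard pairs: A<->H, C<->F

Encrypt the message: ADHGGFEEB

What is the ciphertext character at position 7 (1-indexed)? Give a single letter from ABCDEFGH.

Char 1 ('A'): step: R->1, L=3; A->plug->H->R->A->L->B->refl->C->L'->B->R'->B->plug->B
Char 2 ('D'): step: R->2, L=3; D->plug->D->R->F->L->D->refl->A->L'->H->R'->G->plug->G
Char 3 ('H'): step: R->3, L=3; H->plug->A->R->D->L->F->refl->H->L'->E->R'->C->plug->F
Char 4 ('G'): step: R->4, L=3; G->plug->G->R->G->L->E->refl->G->L'->C->R'->H->plug->A
Char 5 ('G'): step: R->5, L=3; G->plug->G->R->B->L->C->refl->B->L'->A->R'->E->plug->E
Char 6 ('F'): step: R->6, L=3; F->plug->C->R->D->L->F->refl->H->L'->E->R'->E->plug->E
Char 7 ('E'): step: R->7, L=3; E->plug->E->R->H->L->A->refl->D->L'->F->R'->H->plug->A

A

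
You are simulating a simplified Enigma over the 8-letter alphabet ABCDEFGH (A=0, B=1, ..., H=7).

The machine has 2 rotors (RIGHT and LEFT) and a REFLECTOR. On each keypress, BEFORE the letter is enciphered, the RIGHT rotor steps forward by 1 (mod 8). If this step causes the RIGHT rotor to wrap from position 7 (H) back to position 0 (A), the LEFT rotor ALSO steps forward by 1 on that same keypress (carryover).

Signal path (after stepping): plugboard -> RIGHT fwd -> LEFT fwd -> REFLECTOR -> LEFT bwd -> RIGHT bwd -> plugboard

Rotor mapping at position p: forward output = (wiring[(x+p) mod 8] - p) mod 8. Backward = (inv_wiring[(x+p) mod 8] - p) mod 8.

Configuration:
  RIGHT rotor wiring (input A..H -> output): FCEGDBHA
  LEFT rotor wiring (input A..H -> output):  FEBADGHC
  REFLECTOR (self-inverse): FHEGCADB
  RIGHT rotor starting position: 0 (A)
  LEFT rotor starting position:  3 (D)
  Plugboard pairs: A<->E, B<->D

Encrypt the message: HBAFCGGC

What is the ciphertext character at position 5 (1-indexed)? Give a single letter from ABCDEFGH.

Char 1 ('H'): step: R->1, L=3; H->plug->H->R->E->L->H->refl->B->L'->G->R'->F->plug->F
Char 2 ('B'): step: R->2, L=3; B->plug->D->R->H->L->G->refl->D->L'->C->R'->A->plug->E
Char 3 ('A'): step: R->3, L=3; A->plug->E->R->F->L->C->refl->E->L'->D->R'->A->plug->E
Char 4 ('F'): step: R->4, L=3; F->plug->F->R->G->L->B->refl->H->L'->E->R'->D->plug->B
Char 5 ('C'): step: R->5, L=3; C->plug->C->R->D->L->E->refl->C->L'->F->R'->E->plug->A

A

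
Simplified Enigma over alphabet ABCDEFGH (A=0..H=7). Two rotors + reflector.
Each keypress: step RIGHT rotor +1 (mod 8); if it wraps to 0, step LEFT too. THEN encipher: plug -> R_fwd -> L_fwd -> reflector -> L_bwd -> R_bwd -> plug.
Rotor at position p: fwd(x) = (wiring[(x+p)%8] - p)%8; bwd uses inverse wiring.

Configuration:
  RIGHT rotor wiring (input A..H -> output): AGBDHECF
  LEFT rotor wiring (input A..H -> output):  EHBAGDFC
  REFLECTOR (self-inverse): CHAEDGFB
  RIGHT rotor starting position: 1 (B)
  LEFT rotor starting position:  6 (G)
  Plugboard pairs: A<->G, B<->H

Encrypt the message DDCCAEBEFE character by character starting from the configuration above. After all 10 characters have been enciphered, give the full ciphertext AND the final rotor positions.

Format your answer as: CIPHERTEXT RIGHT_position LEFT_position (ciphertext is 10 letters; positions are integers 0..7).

Answer: GEADGHFCDA 3 7

Derivation:
Char 1 ('D'): step: R->2, L=6; D->plug->D->R->C->L->G->refl->F->L'->H->R'->A->plug->G
Char 2 ('D'): step: R->3, L=6; D->plug->D->R->H->L->F->refl->G->L'->C->R'->E->plug->E
Char 3 ('C'): step: R->4, L=6; C->plug->C->R->G->L->A->refl->C->L'->F->R'->G->plug->A
Char 4 ('C'): step: R->5, L=6; C->plug->C->R->A->L->H->refl->B->L'->D->R'->D->plug->D
Char 5 ('A'): step: R->6, L=6; A->plug->G->R->B->L->E->refl->D->L'->E->R'->A->plug->G
Char 6 ('E'): step: R->7, L=6; E->plug->E->R->E->L->D->refl->E->L'->B->R'->B->plug->H
Char 7 ('B'): step: R->0, L->7 (L advanced); B->plug->H->R->F->L->H->refl->B->L'->E->R'->F->plug->F
Char 8 ('E'): step: R->1, L=7; E->plug->E->R->D->L->C->refl->A->L'->C->R'->C->plug->C
Char 9 ('F'): step: R->2, L=7; F->plug->F->R->D->L->C->refl->A->L'->C->R'->D->plug->D
Char 10 ('E'): step: R->3, L=7; E->plug->E->R->C->L->A->refl->C->L'->D->R'->G->plug->A
Final: ciphertext=GEADGHFCDA, RIGHT=3, LEFT=7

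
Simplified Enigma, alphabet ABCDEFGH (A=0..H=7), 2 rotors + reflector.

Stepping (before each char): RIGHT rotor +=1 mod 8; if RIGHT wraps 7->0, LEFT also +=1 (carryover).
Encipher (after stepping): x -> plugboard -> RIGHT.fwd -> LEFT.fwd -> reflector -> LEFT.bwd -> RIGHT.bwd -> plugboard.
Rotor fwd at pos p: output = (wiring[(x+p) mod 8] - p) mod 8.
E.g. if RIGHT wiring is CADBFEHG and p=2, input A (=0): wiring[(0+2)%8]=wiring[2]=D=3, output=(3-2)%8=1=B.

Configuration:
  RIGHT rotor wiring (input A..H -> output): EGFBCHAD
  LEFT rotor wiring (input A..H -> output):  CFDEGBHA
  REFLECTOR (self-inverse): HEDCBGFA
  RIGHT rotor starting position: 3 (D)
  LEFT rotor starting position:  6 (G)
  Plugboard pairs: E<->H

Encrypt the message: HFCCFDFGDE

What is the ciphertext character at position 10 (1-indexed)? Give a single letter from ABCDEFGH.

Char 1 ('H'): step: R->4, L=6; H->plug->E->R->A->L->B->refl->E->L'->C->R'->F->plug->F
Char 2 ('F'): step: R->5, L=6; F->plug->F->R->A->L->B->refl->E->L'->C->R'->A->plug->A
Char 3 ('C'): step: R->6, L=6; C->plug->C->R->G->L->A->refl->H->L'->D->R'->F->plug->F
Char 4 ('C'): step: R->7, L=6; C->plug->C->R->H->L->D->refl->C->L'->B->R'->H->plug->E
Char 5 ('F'): step: R->0, L->7 (L advanced); F->plug->F->R->H->L->A->refl->H->L'->F->R'->C->plug->C
Char 6 ('D'): step: R->1, L=7; D->plug->D->R->B->L->D->refl->C->L'->G->R'->E->plug->H
Char 7 ('F'): step: R->2, L=7; F->plug->F->R->B->L->D->refl->C->L'->G->R'->E->plug->H
Char 8 ('G'): step: R->3, L=7; G->plug->G->R->D->L->E->refl->B->L'->A->R'->E->plug->H
Char 9 ('D'): step: R->4, L=7; D->plug->D->R->H->L->A->refl->H->L'->F->R'->H->plug->E
Char 10 ('E'): step: R->5, L=7; E->plug->H->R->F->L->H->refl->A->L'->H->R'->D->plug->D

D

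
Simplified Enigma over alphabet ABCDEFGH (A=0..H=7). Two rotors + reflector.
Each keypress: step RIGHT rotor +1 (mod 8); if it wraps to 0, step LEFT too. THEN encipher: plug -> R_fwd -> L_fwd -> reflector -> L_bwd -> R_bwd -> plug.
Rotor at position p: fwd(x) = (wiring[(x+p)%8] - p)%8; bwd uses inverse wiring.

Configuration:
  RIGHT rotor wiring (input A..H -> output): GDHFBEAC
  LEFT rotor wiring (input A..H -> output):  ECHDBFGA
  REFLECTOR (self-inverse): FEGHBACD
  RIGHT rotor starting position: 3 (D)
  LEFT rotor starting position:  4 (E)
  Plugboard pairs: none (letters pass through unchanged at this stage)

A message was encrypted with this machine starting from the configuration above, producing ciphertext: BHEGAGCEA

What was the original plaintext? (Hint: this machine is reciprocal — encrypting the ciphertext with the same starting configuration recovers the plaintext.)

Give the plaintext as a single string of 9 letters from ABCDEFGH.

Char 1 ('B'): step: R->4, L=4; B->plug->B->R->A->L->F->refl->A->L'->E->R'->C->plug->C
Char 2 ('H'): step: R->5, L=4; H->plug->H->R->E->L->A->refl->F->L'->A->R'->G->plug->G
Char 3 ('E'): step: R->6, L=4; E->plug->E->R->B->L->B->refl->E->L'->D->R'->G->plug->G
Char 4 ('G'): step: R->7, L=4; G->plug->G->R->F->L->G->refl->C->L'->C->R'->F->plug->F
Char 5 ('A'): step: R->0, L->5 (L advanced); A->plug->A->R->G->L->G->refl->C->L'->F->R'->D->plug->D
Char 6 ('G'): step: R->1, L=5; G->plug->G->R->B->L->B->refl->E->L'->H->R'->F->plug->F
Char 7 ('C'): step: R->2, L=5; C->plug->C->R->H->L->E->refl->B->L'->B->R'->H->plug->H
Char 8 ('E'): step: R->3, L=5; E->plug->E->R->H->L->E->refl->B->L'->B->R'->C->plug->C
Char 9 ('A'): step: R->4, L=5; A->plug->A->R->F->L->C->refl->G->L'->G->R'->D->plug->D

Answer: CGGFDFHCD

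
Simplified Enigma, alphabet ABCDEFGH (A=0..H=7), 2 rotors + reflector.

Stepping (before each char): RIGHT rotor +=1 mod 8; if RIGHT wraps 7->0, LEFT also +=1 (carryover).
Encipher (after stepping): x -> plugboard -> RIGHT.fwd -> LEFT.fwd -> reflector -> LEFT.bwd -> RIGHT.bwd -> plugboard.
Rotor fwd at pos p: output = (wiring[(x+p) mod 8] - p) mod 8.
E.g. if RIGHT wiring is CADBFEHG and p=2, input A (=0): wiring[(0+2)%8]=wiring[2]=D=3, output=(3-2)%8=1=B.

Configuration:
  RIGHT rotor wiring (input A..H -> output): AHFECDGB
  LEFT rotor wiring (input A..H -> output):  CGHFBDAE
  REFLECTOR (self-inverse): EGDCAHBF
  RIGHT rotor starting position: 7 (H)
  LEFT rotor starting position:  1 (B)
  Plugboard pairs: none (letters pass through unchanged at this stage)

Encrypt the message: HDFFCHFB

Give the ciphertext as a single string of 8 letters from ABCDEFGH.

Char 1 ('H'): step: R->0, L->2 (L advanced); H->plug->H->R->B->L->D->refl->C->L'->F->R'->C->plug->C
Char 2 ('D'): step: R->1, L=2; D->plug->D->R->B->L->D->refl->C->L'->F->R'->F->plug->F
Char 3 ('F'): step: R->2, L=2; F->plug->F->R->H->L->E->refl->A->L'->G->R'->G->plug->G
Char 4 ('F'): step: R->3, L=2; F->plug->F->R->F->L->C->refl->D->L'->B->R'->A->plug->A
Char 5 ('C'): step: R->4, L=2; C->plug->C->R->C->L->H->refl->F->L'->A->R'->H->plug->H
Char 6 ('H'): step: R->5, L=2; H->plug->H->R->F->L->C->refl->D->L'->B->R'->B->plug->B
Char 7 ('F'): step: R->6, L=2; F->plug->F->R->G->L->A->refl->E->L'->H->R'->E->plug->E
Char 8 ('B'): step: R->7, L=2; B->plug->B->R->B->L->D->refl->C->L'->F->R'->E->plug->E

Answer: CFGAHBEE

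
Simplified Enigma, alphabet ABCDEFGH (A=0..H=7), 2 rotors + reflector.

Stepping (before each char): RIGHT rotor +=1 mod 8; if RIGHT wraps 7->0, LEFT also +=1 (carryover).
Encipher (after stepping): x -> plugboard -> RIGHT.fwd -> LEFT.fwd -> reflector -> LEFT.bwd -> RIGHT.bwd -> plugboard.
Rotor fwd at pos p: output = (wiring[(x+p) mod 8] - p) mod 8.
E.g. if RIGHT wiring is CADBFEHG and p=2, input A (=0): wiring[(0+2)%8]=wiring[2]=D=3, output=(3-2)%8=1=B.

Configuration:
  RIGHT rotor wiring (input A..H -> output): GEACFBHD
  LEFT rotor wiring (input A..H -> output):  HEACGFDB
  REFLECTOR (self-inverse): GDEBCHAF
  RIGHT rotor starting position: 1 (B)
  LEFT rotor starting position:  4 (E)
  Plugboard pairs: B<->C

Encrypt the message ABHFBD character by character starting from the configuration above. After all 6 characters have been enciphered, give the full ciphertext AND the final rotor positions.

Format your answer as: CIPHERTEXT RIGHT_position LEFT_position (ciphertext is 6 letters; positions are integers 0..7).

Char 1 ('A'): step: R->2, L=4; A->plug->A->R->G->L->E->refl->C->L'->A->R'->B->plug->C
Char 2 ('B'): step: R->3, L=4; B->plug->C->R->G->L->E->refl->C->L'->A->R'->E->plug->E
Char 3 ('H'): step: R->4, L=4; H->plug->H->R->G->L->E->refl->C->L'->A->R'->F->plug->F
Char 4 ('F'): step: R->5, L=4; F->plug->F->R->D->L->F->refl->H->L'->C->R'->B->plug->C
Char 5 ('B'): step: R->6, L=4; B->plug->C->R->A->L->C->refl->E->L'->G->R'->D->plug->D
Char 6 ('D'): step: R->7, L=4; D->plug->D->R->B->L->B->refl->D->L'->E->R'->A->plug->A
Final: ciphertext=CEFCDA, RIGHT=7, LEFT=4

Answer: CEFCDA 7 4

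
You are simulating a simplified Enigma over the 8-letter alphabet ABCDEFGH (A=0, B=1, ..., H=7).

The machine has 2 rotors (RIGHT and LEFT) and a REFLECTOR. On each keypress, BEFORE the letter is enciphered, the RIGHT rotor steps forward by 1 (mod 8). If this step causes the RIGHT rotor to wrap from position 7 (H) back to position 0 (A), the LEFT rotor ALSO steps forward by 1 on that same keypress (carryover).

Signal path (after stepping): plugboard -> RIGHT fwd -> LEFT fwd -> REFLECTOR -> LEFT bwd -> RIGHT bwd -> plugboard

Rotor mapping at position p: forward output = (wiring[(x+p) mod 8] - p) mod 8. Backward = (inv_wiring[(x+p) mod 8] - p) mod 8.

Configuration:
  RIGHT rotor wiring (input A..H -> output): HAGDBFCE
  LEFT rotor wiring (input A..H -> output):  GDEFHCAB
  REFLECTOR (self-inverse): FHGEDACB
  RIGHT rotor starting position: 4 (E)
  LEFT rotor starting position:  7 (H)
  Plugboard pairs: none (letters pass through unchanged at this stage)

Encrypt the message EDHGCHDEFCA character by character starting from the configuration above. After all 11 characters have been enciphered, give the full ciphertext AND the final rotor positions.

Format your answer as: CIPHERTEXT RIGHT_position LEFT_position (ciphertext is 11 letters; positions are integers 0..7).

Answer: BBAEFDFCDDB 7 0

Derivation:
Char 1 ('E'): step: R->5, L=7; E->plug->E->R->D->L->F->refl->A->L'->F->R'->B->plug->B
Char 2 ('D'): step: R->6, L=7; D->plug->D->R->C->L->E->refl->D->L'->G->R'->B->plug->B
Char 3 ('H'): step: R->7, L=7; H->plug->H->R->D->L->F->refl->A->L'->F->R'->A->plug->A
Char 4 ('G'): step: R->0, L->0 (L advanced); G->plug->G->R->C->L->E->refl->D->L'->B->R'->E->plug->E
Char 5 ('C'): step: R->1, L=0; C->plug->C->R->C->L->E->refl->D->L'->B->R'->F->plug->F
Char 6 ('H'): step: R->2, L=0; H->plug->H->R->G->L->A->refl->F->L'->D->R'->D->plug->D
Char 7 ('D'): step: R->3, L=0; D->plug->D->R->H->L->B->refl->H->L'->E->R'->F->plug->F
Char 8 ('E'): step: R->4, L=0; E->plug->E->R->D->L->F->refl->A->L'->G->R'->C->plug->C
Char 9 ('F'): step: R->5, L=0; F->plug->F->R->B->L->D->refl->E->L'->C->R'->D->plug->D
Char 10 ('C'): step: R->6, L=0; C->plug->C->R->B->L->D->refl->E->L'->C->R'->D->plug->D
Char 11 ('A'): step: R->7, L=0; A->plug->A->R->F->L->C->refl->G->L'->A->R'->B->plug->B
Final: ciphertext=BBAEFDFCDDB, RIGHT=7, LEFT=0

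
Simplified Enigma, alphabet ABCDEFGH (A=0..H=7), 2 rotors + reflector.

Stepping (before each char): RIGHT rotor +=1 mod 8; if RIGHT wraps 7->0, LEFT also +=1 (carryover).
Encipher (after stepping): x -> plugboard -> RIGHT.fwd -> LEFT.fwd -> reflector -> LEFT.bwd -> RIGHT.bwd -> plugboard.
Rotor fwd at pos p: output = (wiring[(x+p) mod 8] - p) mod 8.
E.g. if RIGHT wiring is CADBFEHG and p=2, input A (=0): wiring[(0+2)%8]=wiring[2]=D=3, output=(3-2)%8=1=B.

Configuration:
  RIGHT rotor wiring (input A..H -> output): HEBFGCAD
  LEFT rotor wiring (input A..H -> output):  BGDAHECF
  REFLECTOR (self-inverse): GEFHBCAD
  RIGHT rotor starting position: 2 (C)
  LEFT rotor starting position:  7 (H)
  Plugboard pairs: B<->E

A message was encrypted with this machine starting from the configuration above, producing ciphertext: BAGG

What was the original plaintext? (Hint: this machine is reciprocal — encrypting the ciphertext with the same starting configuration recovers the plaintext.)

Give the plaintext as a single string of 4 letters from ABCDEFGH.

Answer: DDAE

Derivation:
Char 1 ('B'): step: R->3, L=7; B->plug->E->R->A->L->G->refl->A->L'->F->R'->D->plug->D
Char 2 ('A'): step: R->4, L=7; A->plug->A->R->C->L->H->refl->D->L'->H->R'->D->plug->D
Char 3 ('G'): step: R->5, L=7; G->plug->G->R->A->L->G->refl->A->L'->F->R'->A->plug->A
Char 4 ('G'): step: R->6, L=7; G->plug->G->R->A->L->G->refl->A->L'->F->R'->B->plug->E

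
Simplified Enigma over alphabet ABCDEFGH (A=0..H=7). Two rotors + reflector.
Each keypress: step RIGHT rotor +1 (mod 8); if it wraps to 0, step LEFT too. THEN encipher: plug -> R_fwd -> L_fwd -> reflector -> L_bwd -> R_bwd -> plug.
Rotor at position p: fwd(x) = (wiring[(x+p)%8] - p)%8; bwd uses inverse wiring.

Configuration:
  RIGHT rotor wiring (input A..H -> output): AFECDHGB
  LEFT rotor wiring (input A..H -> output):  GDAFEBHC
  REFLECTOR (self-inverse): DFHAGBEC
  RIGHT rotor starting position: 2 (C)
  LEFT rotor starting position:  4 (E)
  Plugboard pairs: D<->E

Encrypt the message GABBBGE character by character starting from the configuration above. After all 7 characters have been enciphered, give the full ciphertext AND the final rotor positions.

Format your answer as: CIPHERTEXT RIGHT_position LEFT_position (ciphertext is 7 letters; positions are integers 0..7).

Answer: BFFDHBB 1 5

Derivation:
Char 1 ('G'): step: R->3, L=4; G->plug->G->R->C->L->D->refl->A->L'->A->R'->B->plug->B
Char 2 ('A'): step: R->4, L=4; A->plug->A->R->H->L->B->refl->F->L'->B->R'->F->plug->F
Char 3 ('B'): step: R->5, L=4; B->plug->B->R->B->L->F->refl->B->L'->H->R'->F->plug->F
Char 4 ('B'): step: R->6, L=4; B->plug->B->R->D->L->G->refl->E->L'->G->R'->E->plug->D
Char 5 ('B'): step: R->7, L=4; B->plug->B->R->B->L->F->refl->B->L'->H->R'->H->plug->H
Char 6 ('G'): step: R->0, L->5 (L advanced); G->plug->G->R->G->L->A->refl->D->L'->F->R'->B->plug->B
Char 7 ('E'): step: R->1, L=5; E->plug->D->R->C->L->F->refl->B->L'->D->R'->B->plug->B
Final: ciphertext=BFFDHBB, RIGHT=1, LEFT=5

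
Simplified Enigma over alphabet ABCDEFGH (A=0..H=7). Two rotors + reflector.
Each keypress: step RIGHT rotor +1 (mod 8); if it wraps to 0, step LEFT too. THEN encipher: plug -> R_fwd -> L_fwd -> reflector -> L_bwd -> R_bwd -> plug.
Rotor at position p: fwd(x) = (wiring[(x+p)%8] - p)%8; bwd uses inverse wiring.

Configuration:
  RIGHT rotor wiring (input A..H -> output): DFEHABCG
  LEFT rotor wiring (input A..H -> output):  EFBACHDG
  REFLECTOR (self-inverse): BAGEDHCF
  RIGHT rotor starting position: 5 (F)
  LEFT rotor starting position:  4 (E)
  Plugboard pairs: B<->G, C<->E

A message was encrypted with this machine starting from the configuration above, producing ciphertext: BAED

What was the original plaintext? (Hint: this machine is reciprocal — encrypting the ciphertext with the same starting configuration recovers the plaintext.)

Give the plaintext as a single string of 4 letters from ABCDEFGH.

Char 1 ('B'): step: R->6, L=4; B->plug->G->R->C->L->H->refl->F->L'->G->R'->E->plug->C
Char 2 ('A'): step: R->7, L=4; A->plug->A->R->H->L->E->refl->D->L'->B->R'->F->plug->F
Char 3 ('E'): step: R->0, L->5 (L advanced); E->plug->C->R->E->L->A->refl->B->L'->C->R'->G->plug->B
Char 4 ('D'): step: R->1, L=5; D->plug->D->R->H->L->F->refl->H->L'->D->R'->B->plug->G

Answer: CFBG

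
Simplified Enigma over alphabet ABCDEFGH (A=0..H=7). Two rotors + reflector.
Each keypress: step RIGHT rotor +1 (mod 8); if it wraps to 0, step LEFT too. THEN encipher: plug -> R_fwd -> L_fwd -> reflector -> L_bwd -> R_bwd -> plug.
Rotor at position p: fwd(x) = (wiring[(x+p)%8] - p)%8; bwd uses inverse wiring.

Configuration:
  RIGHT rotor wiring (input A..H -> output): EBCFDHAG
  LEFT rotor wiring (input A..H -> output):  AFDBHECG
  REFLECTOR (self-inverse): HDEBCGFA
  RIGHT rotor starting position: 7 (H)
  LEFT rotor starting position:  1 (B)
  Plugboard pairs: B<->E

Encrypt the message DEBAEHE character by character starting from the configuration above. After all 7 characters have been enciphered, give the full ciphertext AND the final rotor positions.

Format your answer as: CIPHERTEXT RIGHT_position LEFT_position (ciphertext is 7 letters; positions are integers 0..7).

Char 1 ('D'): step: R->0, L->2 (L advanced); D->plug->D->R->F->L->E->refl->C->L'->D->R'->E->plug->B
Char 2 ('E'): step: R->1, L=2; E->plug->B->R->B->L->H->refl->A->L'->E->R'->C->plug->C
Char 3 ('B'): step: R->2, L=2; B->plug->E->R->G->L->G->refl->F->L'->C->R'->G->plug->G
Char 4 ('A'): step: R->3, L=2; A->plug->A->R->C->L->F->refl->G->L'->G->R'->G->plug->G
Char 5 ('E'): step: R->4, L=2; E->plug->B->R->D->L->C->refl->E->L'->F->R'->F->plug->F
Char 6 ('H'): step: R->5, L=2; H->plug->H->R->G->L->G->refl->F->L'->C->R'->A->plug->A
Char 7 ('E'): step: R->6, L=2; E->plug->B->R->A->L->B->refl->D->L'->H->R'->F->plug->F
Final: ciphertext=BCGGFAF, RIGHT=6, LEFT=2

Answer: BCGGFAF 6 2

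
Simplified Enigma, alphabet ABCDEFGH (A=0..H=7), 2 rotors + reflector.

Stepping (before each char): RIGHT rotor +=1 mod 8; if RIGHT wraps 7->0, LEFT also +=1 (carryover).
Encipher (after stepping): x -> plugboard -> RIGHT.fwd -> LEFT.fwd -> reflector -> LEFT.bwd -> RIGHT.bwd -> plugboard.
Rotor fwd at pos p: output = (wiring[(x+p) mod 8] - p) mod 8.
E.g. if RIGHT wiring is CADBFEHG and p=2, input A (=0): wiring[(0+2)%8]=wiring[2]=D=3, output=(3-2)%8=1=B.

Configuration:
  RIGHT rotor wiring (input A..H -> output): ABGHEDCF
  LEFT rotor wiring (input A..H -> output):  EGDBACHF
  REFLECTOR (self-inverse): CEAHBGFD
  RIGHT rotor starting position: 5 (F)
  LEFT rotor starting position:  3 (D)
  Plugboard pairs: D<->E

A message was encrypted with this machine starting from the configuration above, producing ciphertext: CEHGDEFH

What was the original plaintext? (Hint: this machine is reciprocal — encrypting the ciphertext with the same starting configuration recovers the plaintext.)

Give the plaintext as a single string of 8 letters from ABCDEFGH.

Answer: GGDBFBDF

Derivation:
Char 1 ('C'): step: R->6, L=3; C->plug->C->R->C->L->H->refl->D->L'->G->R'->G->plug->G
Char 2 ('E'): step: R->7, L=3; E->plug->D->R->H->L->A->refl->C->L'->E->R'->G->plug->G
Char 3 ('H'): step: R->0, L->4 (L advanced); H->plug->H->R->F->L->C->refl->A->L'->E->R'->E->plug->D
Char 4 ('G'): step: R->1, L=4; G->plug->G->R->E->L->A->refl->C->L'->F->R'->B->plug->B
Char 5 ('D'): step: R->2, L=4; D->plug->E->R->A->L->E->refl->B->L'->D->R'->F->plug->F
Char 6 ('E'): step: R->3, L=4; E->plug->D->R->H->L->F->refl->G->L'->B->R'->B->plug->B
Char 7 ('F'): step: R->4, L=4; F->plug->F->R->F->L->C->refl->A->L'->E->R'->E->plug->D
Char 8 ('H'): step: R->5, L=4; H->plug->H->R->H->L->F->refl->G->L'->B->R'->F->plug->F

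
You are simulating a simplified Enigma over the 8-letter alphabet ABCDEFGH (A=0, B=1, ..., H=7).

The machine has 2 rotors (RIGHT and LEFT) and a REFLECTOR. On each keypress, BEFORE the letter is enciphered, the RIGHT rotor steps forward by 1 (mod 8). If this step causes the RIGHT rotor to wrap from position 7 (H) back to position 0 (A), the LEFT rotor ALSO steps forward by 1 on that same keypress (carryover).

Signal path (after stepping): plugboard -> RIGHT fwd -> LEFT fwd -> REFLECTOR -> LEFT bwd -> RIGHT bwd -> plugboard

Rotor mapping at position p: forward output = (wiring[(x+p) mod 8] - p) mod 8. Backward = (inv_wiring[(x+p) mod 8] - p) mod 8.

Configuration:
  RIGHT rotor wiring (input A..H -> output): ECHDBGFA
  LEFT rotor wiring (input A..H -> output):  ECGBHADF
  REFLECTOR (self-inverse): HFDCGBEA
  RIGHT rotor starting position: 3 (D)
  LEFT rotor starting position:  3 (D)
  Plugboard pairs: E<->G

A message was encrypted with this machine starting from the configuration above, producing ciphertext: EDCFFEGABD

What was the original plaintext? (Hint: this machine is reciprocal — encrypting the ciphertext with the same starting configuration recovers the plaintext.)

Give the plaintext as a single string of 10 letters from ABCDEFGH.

Answer: FHEBHHCBDC

Derivation:
Char 1 ('E'): step: R->4, L=3; E->plug->G->R->D->L->A->refl->H->L'->G->R'->F->plug->F
Char 2 ('D'): step: R->5, L=3; D->plug->D->R->H->L->D->refl->C->L'->E->R'->H->plug->H
Char 3 ('C'): step: R->6, L=3; C->plug->C->R->G->L->H->refl->A->L'->D->R'->G->plug->E
Char 4 ('F'): step: R->7, L=3; F->plug->F->R->C->L->F->refl->B->L'->F->R'->B->plug->B
Char 5 ('F'): step: R->0, L->4 (L advanced); F->plug->F->R->G->L->C->refl->D->L'->A->R'->H->plug->H
Char 6 ('E'): step: R->1, L=4; E->plug->G->R->H->L->F->refl->B->L'->D->R'->H->plug->H
Char 7 ('G'): step: R->2, L=4; G->plug->E->R->D->L->B->refl->F->L'->H->R'->C->plug->C
Char 8 ('A'): step: R->3, L=4; A->plug->A->R->A->L->D->refl->C->L'->G->R'->B->plug->B
Char 9 ('B'): step: R->4, L=4; B->plug->B->R->C->L->H->refl->A->L'->E->R'->D->plug->D
Char 10 ('D'): step: R->5, L=4; D->plug->D->R->H->L->F->refl->B->L'->D->R'->C->plug->C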